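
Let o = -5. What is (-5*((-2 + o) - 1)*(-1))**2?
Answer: 1600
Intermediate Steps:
(-5*((-2 + o) - 1)*(-1))**2 = (-5*((-2 - 5) - 1)*(-1))**2 = (-5*(-7 - 1)*(-1))**2 = (-5*(-8)*(-1))**2 = (40*(-1))**2 = (-40)**2 = 1600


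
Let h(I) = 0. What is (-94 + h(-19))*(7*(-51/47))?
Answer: 714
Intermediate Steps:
(-94 + h(-19))*(7*(-51/47)) = (-94 + 0)*(7*(-51/47)) = -658*(-51*1/47) = -658*(-51)/47 = -94*(-357/47) = 714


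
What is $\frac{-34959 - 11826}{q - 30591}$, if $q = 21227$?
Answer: $\frac{46785}{9364} \approx 4.9963$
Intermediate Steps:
$\frac{-34959 - 11826}{q - 30591} = \frac{-34959 - 11826}{21227 - 30591} = - \frac{46785}{-9364} = \left(-46785\right) \left(- \frac{1}{9364}\right) = \frac{46785}{9364}$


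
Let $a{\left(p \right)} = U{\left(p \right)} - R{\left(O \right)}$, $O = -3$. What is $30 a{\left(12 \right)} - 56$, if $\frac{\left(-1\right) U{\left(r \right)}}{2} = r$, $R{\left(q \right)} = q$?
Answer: $-686$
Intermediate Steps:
$U{\left(r \right)} = - 2 r$
$a{\left(p \right)} = 3 - 2 p$ ($a{\left(p \right)} = - 2 p - -3 = - 2 p + 3 = 3 - 2 p$)
$30 a{\left(12 \right)} - 56 = 30 \left(3 - 24\right) - 56 = 30 \left(-21\right) - 56 = -630 - 56 = -686$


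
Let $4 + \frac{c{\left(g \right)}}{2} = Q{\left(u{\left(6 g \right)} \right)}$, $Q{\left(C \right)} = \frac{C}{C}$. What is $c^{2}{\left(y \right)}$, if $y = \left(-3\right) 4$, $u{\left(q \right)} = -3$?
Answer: $36$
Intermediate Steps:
$Q{\left(C \right)} = 1$
$y = -12$
$c{\left(g \right)} = -6$ ($c{\left(g \right)} = -8 + 2 \cdot 1 = -8 + 2 = -6$)
$c^{2}{\left(y \right)} = \left(-6\right)^{2} = 36$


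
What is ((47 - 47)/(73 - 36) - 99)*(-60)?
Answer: 5940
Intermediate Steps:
((47 - 47)/(73 - 36) - 99)*(-60) = (0/37 - 99)*(-60) = (0*(1/37) - 99)*(-60) = (0 - 99)*(-60) = -99*(-60) = 5940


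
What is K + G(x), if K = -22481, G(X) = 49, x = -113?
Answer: -22432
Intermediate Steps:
K + G(x) = -22481 + 49 = -22432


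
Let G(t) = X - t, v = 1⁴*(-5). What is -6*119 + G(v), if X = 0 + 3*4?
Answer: -697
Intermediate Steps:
X = 12 (X = 0 + 12 = 12)
v = -5 (v = 1*(-5) = -5)
G(t) = 12 - t
-6*119 + G(v) = -6*119 + (12 - 1*(-5)) = -714 + (12 + 5) = -714 + 17 = -697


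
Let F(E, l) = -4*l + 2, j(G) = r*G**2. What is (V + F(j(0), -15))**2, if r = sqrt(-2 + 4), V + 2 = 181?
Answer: 58081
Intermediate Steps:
V = 179 (V = -2 + 181 = 179)
r = sqrt(2) ≈ 1.4142
j(G) = sqrt(2)*G**2
F(E, l) = 2 - 4*l
(V + F(j(0), -15))**2 = (179 + (2 - 4*(-15)))**2 = (179 + (2 + 60))**2 = (179 + 62)**2 = 241**2 = 58081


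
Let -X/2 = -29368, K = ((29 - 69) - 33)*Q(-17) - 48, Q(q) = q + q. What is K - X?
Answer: -56302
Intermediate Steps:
Q(q) = 2*q
K = 2434 (K = ((29 - 69) - 33)*(2*(-17)) - 48 = (-40 - 33)*(-34) - 48 = -73*(-34) - 48 = 2482 - 48 = 2434)
X = 58736 (X = -2*(-29368) = 58736)
K - X = 2434 - 1*58736 = 2434 - 58736 = -56302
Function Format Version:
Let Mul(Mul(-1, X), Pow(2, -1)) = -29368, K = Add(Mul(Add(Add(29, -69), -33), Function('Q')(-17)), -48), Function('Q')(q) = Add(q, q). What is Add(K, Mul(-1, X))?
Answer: -56302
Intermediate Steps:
Function('Q')(q) = Mul(2, q)
K = 2434 (K = Add(Mul(Add(Add(29, -69), -33), Mul(2, -17)), -48) = Add(Mul(Add(-40, -33), -34), -48) = Add(Mul(-73, -34), -48) = Add(2482, -48) = 2434)
X = 58736 (X = Mul(-2, -29368) = 58736)
Add(K, Mul(-1, X)) = Add(2434, Mul(-1, 58736)) = Add(2434, -58736) = -56302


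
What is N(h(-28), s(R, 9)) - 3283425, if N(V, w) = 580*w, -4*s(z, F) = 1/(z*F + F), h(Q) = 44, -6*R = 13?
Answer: -68951635/21 ≈ -3.2834e+6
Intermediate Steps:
R = -13/6 (R = -1/6*13 = -13/6 ≈ -2.1667)
s(z, F) = -1/(4*(F + F*z)) (s(z, F) = -1/(4*(z*F + F)) = -1/(4*(F*z + F)) = -1/(4*(F + F*z)))
N(h(-28), s(R, 9)) - 3283425 = 580*(-1/4/(9*(1 - 13/6))) - 3283425 = 580*(-1/4*1/9/(-7/6)) - 3283425 = 580*(-1/4*1/9*(-6/7)) - 3283425 = 580*(1/42) - 3283425 = 290/21 - 3283425 = -68951635/21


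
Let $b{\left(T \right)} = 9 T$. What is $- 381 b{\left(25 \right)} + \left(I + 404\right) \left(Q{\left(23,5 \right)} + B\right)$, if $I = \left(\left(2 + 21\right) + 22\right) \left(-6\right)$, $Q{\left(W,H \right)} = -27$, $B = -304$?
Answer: $-130079$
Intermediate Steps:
$I = -270$ ($I = \left(23 + 22\right) \left(-6\right) = 45 \left(-6\right) = -270$)
$- 381 b{\left(25 \right)} + \left(I + 404\right) \left(Q{\left(23,5 \right)} + B\right) = - 381 \cdot 9 \cdot 25 + \left(-270 + 404\right) \left(-27 - 304\right) = \left(-381\right) 225 + 134 \left(-331\right) = -85725 - 44354 = -130079$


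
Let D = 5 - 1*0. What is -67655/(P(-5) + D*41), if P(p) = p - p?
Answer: -13531/41 ≈ -330.02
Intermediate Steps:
D = 5 (D = 5 + 0 = 5)
P(p) = 0
-67655/(P(-5) + D*41) = -67655/(0 + 5*41) = -67655/(0 + 205) = -67655/205 = -67655*1/205 = -13531/41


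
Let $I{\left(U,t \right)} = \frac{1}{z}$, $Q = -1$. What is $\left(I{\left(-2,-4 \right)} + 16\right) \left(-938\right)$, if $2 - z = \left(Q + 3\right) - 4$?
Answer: $- \frac{30485}{2} \approx -15243.0$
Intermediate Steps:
$z = 4$ ($z = 2 - \left(\left(-1 + 3\right) - 4\right) = 2 - \left(2 - 4\right) = 2 - -2 = 2 + 2 = 4$)
$I{\left(U,t \right)} = \frac{1}{4}$
$\left(I{\left(-2,-4 \right)} + 16\right) \left(-938\right) = \left(\frac{1}{4} + 16\right) \left(-938\right) = \frac{65}{4} \left(-938\right) = - \frac{30485}{2}$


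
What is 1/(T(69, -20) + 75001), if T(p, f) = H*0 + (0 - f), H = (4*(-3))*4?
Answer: 1/75021 ≈ 1.3330e-5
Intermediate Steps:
H = -48 (H = -12*4 = -48)
T(p, f) = -f (T(p, f) = -48*0 + (0 - f) = 0 - f = -f)
1/(T(69, -20) + 75001) = 1/(-1*(-20) + 75001) = 1/(20 + 75001) = 1/75021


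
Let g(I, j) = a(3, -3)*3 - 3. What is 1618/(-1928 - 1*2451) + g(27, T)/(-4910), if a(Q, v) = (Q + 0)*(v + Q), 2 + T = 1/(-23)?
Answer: -7931243/21500890 ≈ -0.36888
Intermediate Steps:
T = -47/23 (T = -2 + 1/(-23) = -2 - 1/23 = -47/23 ≈ -2.0435)
a(Q, v) = Q*(Q + v)
g(I, j) = -3 (g(I, j) = (3*(3 - 3))*3 - 3 = (3*0)*3 - 3 = 0*3 - 3 = 0 - 3 = -3)
1618/(-1928 - 1*2451) + g(27, T)/(-4910) = 1618/(-1928 - 1*2451) - 3/(-4910) = 1618/(-1928 - 2451) - 3*(-1/4910) = 1618/(-4379) + 3/4910 = 1618*(-1/4379) + 3/4910 = -1618/4379 + 3/4910 = -7931243/21500890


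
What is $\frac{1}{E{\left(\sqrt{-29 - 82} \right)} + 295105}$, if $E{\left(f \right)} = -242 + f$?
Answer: $\frac{294863}{86944188880} - \frac{i \sqrt{111}}{86944188880} \approx 3.3914 \cdot 10^{-6} - 1.2118 \cdot 10^{-10} i$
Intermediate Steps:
$\frac{1}{E{\left(\sqrt{-29 - 82} \right)} + 295105} = \frac{1}{\left(-242 + \sqrt{-29 - 82}\right) + 295105} = \frac{1}{\left(-242 + \sqrt{-111}\right) + 295105} = \frac{1}{\left(-242 + i \sqrt{111}\right) + 295105} = \frac{1}{294863 + i \sqrt{111}}$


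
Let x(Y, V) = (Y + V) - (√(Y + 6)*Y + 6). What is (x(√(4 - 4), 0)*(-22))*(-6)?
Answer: -792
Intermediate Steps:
x(Y, V) = -6 + V + Y - Y*√(6 + Y) (x(Y, V) = (V + Y) - (√(6 + Y)*Y + 6) = (V + Y) - (Y*√(6 + Y) + 6) = (V + Y) - (6 + Y*√(6 + Y)) = (V + Y) + (-6 - Y*√(6 + Y)) = -6 + V + Y - Y*√(6 + Y))
(x(√(4 - 4), 0)*(-22))*(-6) = ((-6 + 0 + √(4 - 4) - √(4 - 4)*√(6 + √(4 - 4)))*(-22))*(-6) = ((-6 + 0 + √0 - √0*√(6 + √0))*(-22))*(-6) = ((-6 + 0 + 0 - 1*0*√(6 + 0))*(-22))*(-6) = ((-6 + 0 + 0 - 1*0*√6)*(-22))*(-6) = ((-6 + 0 + 0 + 0)*(-22))*(-6) = -6*(-22)*(-6) = 132*(-6) = -792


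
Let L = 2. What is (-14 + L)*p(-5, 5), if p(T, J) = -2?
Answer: 24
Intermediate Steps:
(-14 + L)*p(-5, 5) = (-14 + 2)*(-2) = -12*(-2) = 24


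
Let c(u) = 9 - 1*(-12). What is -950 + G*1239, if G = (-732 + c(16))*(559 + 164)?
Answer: -636912617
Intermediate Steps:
c(u) = 21 (c(u) = 9 + 12 = 21)
G = -514053 (G = (-732 + 21)*(559 + 164) = -711*723 = -514053)
-950 + G*1239 = -950 - 514053*1239 = -950 - 636911667 = -636912617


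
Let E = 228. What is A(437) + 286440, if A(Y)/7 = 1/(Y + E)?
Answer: 27211801/95 ≈ 2.8644e+5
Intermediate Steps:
A(Y) = 7/(228 + Y) (A(Y) = 7/(Y + 228) = 7/(228 + Y))
A(437) + 286440 = 7/(228 + 437) + 286440 = 7/665 + 286440 = 7*(1/665) + 286440 = 1/95 + 286440 = 27211801/95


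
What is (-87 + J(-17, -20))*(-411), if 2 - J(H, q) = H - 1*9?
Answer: 24249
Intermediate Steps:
J(H, q) = 11 - H (J(H, q) = 2 - (H - 1*9) = 2 - (H - 9) = 2 - (-9 + H) = 2 + (9 - H) = 11 - H)
(-87 + J(-17, -20))*(-411) = (-87 + (11 - 1*(-17)))*(-411) = (-87 + (11 + 17))*(-411) = (-87 + 28)*(-411) = -59*(-411) = 24249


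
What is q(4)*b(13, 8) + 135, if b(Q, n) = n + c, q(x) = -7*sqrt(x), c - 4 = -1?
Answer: -19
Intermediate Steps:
c = 3 (c = 4 - 1 = 3)
b(Q, n) = 3 + n (b(Q, n) = n + 3 = 3 + n)
q(4)*b(13, 8) + 135 = (-7*sqrt(4))*(3 + 8) + 135 = -7*2*11 + 135 = -14*11 + 135 = -154 + 135 = -19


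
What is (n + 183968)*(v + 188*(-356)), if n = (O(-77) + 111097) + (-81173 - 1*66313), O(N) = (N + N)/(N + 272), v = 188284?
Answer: 1164117583452/65 ≈ 1.7910e+10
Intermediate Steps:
O(N) = 2*N/(272 + N) (O(N) = (2*N)/(272 + N) = 2*N/(272 + N))
n = -7096009/195 (n = (2*(-77)/(272 - 77) + 111097) + (-81173 - 1*66313) = (2*(-77)/195 + 111097) + (-81173 - 66313) = (2*(-77)*(1/195) + 111097) - 147486 = (-154/195 + 111097) - 147486 = 21663761/195 - 147486 = -7096009/195 ≈ -36390.)
(n + 183968)*(v + 188*(-356)) = (-7096009/195 + 183968)*(188284 + 188*(-356)) = 28777751*(188284 - 66928)/195 = (28777751/195)*121356 = 1164117583452/65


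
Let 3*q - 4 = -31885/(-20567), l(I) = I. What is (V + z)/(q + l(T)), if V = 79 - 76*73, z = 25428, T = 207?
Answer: 410496753/4295420 ≈ 95.566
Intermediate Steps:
q = 38051/20567 (q = 4/3 + (-31885/(-20567))/3 = 4/3 + (-31885*(-1/20567))/3 = 4/3 + (⅓)*(31885/20567) = 4/3 + 31885/61701 = 38051/20567 ≈ 1.8501)
V = -5469 (V = 79 - 5548 = -5469)
(V + z)/(q + l(T)) = (-5469 + 25428)/(38051/20567 + 207) = 19959/(4295420/20567) = 19959*(20567/4295420) = 410496753/4295420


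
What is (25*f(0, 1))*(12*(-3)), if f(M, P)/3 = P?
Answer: -2700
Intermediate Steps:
f(M, P) = 3*P
(25*f(0, 1))*(12*(-3)) = (25*(3*1))*(12*(-3)) = (25*3)*(-36) = 75*(-36) = -2700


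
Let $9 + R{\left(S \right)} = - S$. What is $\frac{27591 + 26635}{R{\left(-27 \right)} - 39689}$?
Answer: $- \frac{54226}{39671} \approx -1.3669$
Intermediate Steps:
$R{\left(S \right)} = -9 - S$
$\frac{27591 + 26635}{R{\left(-27 \right)} - 39689} = \frac{27591 + 26635}{\left(-9 - -27\right) - 39689} = \frac{54226}{\left(-9 + 27\right) - 39689} = \frac{54226}{18 - 39689} = \frac{54226}{-39671} = 54226 \left(- \frac{1}{39671}\right) = - \frac{54226}{39671}$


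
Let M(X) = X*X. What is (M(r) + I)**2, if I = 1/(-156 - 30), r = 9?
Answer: 226954225/34596 ≈ 6560.1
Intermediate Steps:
M(X) = X**2
I = -1/186 (I = 1/(-186) = -1/186 ≈ -0.0053763)
(M(r) + I)**2 = (9**2 - 1/186)**2 = (81 - 1/186)**2 = (15065/186)**2 = 226954225/34596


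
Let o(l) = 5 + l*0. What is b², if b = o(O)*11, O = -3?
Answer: 3025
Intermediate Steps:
o(l) = 5 (o(l) = 5 + 0 = 5)
b = 55 (b = 5*11 = 55)
b² = 55² = 3025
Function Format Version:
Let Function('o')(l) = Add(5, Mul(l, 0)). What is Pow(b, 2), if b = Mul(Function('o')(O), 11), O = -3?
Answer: 3025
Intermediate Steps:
Function('o')(l) = 5 (Function('o')(l) = Add(5, 0) = 5)
b = 55 (b = Mul(5, 11) = 55)
Pow(b, 2) = Pow(55, 2) = 3025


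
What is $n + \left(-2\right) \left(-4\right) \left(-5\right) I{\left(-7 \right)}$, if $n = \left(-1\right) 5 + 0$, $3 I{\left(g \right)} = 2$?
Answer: $- \frac{95}{3} \approx -31.667$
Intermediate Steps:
$I{\left(g \right)} = \frac{2}{3}$ ($I{\left(g \right)} = \frac{1}{3} \cdot 2 = \frac{2}{3}$)
$n = -5$ ($n = -5 + 0 = -5$)
$n + \left(-2\right) \left(-4\right) \left(-5\right) I{\left(-7 \right)} = -5 + \left(-2\right) \left(-4\right) \left(-5\right) \frac{2}{3} = -5 + 8 \left(-5\right) \frac{2}{3} = -5 - \frac{80}{3} = - \frac{95}{3}$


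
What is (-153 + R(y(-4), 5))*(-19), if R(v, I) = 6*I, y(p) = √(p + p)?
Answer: 2337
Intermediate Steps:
y(p) = √2*√p (y(p) = √(2*p) = √2*√p)
(-153 + R(y(-4), 5))*(-19) = (-153 + 6*5)*(-19) = (-153 + 30)*(-19) = -123*(-19) = 2337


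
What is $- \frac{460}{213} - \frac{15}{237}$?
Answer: $- \frac{37405}{16827} \approx -2.2229$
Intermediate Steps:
$- \frac{460}{213} - \frac{15}{237} = \left(-460\right) \frac{1}{213} - \frac{5}{79} = - \frac{460}{213} - \frac{5}{79} = - \frac{37405}{16827}$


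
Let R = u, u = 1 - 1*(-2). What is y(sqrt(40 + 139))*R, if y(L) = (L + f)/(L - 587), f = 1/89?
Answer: -24777/15325355 - 78366*sqrt(179)/15325355 ≈ -0.070031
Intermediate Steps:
f = 1/89 ≈ 0.011236
y(L) = (1/89 + L)/(-587 + L) (y(L) = (L + 1/89)/(L - 587) = (1/89 + L)/(-587 + L))
u = 3 (u = 1 + 2 = 3)
R = 3
y(sqrt(40 + 139))*R = ((1/89 + sqrt(40 + 139))/(-587 + sqrt(40 + 139)))*3 = ((1/89 + sqrt(179))/(-587 + sqrt(179)))*3 = 3*(1/89 + sqrt(179))/(-587 + sqrt(179))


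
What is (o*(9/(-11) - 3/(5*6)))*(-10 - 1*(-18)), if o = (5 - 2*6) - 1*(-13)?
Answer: -2424/55 ≈ -44.073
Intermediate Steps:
o = 6 (o = (5 - 12) + 13 = -7 + 13 = 6)
(o*(9/(-11) - 3/(5*6)))*(-10 - 1*(-18)) = (6*(9/(-11) - 3/(5*6)))*(-10 - 1*(-18)) = (6*(9*(-1/11) - 3/30))*(-10 + 18) = (6*(-9/11 - 3*1/30))*8 = (6*(-9/11 - ⅒))*8 = (6*(-101/110))*8 = -303/55*8 = -2424/55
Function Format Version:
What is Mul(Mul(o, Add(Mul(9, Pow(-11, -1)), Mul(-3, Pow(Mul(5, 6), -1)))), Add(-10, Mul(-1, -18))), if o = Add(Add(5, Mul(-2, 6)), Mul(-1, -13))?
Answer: Rational(-2424, 55) ≈ -44.073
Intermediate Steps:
o = 6 (o = Add(Add(5, -12), 13) = Add(-7, 13) = 6)
Mul(Mul(o, Add(Mul(9, Pow(-11, -1)), Mul(-3, Pow(Mul(5, 6), -1)))), Add(-10, Mul(-1, -18))) = Mul(Mul(6, Add(Mul(9, Pow(-11, -1)), Mul(-3, Pow(Mul(5, 6), -1)))), Add(-10, Mul(-1, -18))) = Mul(Mul(6, Add(Mul(9, Rational(-1, 11)), Mul(-3, Pow(30, -1)))), Add(-10, 18)) = Mul(Mul(6, Add(Rational(-9, 11), Mul(-3, Rational(1, 30)))), 8) = Mul(Mul(6, Add(Rational(-9, 11), Rational(-1, 10))), 8) = Mul(Mul(6, Rational(-101, 110)), 8) = Mul(Rational(-303, 55), 8) = Rational(-2424, 55)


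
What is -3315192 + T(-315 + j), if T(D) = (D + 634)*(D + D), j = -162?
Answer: -3464970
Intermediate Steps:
T(D) = 2*D*(634 + D) (T(D) = (634 + D)*(2*D) = 2*D*(634 + D))
-3315192 + T(-315 + j) = -3315192 + 2*(-315 - 162)*(634 + (-315 - 162)) = -3315192 + 2*(-477)*(634 - 477) = -3315192 + 2*(-477)*157 = -3315192 - 149778 = -3464970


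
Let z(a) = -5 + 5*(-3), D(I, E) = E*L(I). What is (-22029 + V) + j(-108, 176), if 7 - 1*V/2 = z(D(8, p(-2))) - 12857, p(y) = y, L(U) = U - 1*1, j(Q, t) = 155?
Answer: 3894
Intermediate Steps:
L(U) = -1 + U (L(U) = U - 1 = -1 + U)
D(I, E) = E*(-1 + I)
z(a) = -20 (z(a) = -5 - 15 = -20)
V = 25768 (V = 14 - 2*(-20 - 12857) = 14 - 2*(-12877) = 14 + 25754 = 25768)
(-22029 + V) + j(-108, 176) = (-22029 + 25768) + 155 = 3739 + 155 = 3894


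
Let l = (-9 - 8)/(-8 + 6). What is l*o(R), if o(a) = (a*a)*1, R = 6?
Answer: 306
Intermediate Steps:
l = 17/2 (l = -17/(-2) = -17*(-½) = 17/2 ≈ 8.5000)
o(a) = a² (o(a) = a²*1 = a²)
l*o(R) = (17/2)*6² = (17/2)*36 = 306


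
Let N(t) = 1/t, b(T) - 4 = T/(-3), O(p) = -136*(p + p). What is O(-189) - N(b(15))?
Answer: 51409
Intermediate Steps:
O(p) = -272*p
b(T) = 4 - T/3 (b(T) = 4 + T/(-3) = 4 + T*(-⅓) = 4 - T/3)
O(-189) - N(b(15)) = -272*(-189) - 1/(4 - ⅓*15) = 51408 - 1/(4 - 5) = 51408 - 1/(-1) = 51408 - 1*(-1) = 51408 + 1 = 51409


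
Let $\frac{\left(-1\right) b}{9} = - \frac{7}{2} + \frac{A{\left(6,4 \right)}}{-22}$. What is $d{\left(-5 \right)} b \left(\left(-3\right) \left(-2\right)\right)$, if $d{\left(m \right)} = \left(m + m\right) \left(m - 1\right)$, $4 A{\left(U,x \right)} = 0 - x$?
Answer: $\frac{123120}{11} \approx 11193.0$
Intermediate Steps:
$A{\left(U,x \right)} = - \frac{x}{4}$ ($A{\left(U,x \right)} = \frac{0 - x}{4} = \frac{\left(-1\right) x}{4} = - \frac{x}{4}$)
$d{\left(m \right)} = 2 m \left(-1 + m\right)$
$b = \frac{342}{11}$ ($b = - 9 \left(- \frac{7}{2} + \frac{\left(- \frac{1}{4}\right) 4}{-22}\right) = - 9 \left(\left(-7\right) \frac{1}{2} - - \frac{1}{22}\right) = - 9 \left(- \frac{7}{2} + \frac{1}{22}\right) = \left(-9\right) \left(- \frac{38}{11}\right) = \frac{342}{11} \approx 31.091$)
$d{\left(-5 \right)} b \left(\left(-3\right) \left(-2\right)\right) = 2 \left(-5\right) \left(-1 - 5\right) \frac{342}{11} \left(\left(-3\right) \left(-2\right)\right) = 2 \left(-5\right) \left(-6\right) \frac{342}{11} \cdot 6 = 60 \cdot \frac{342}{11} \cdot 6 = \frac{20520}{11} \cdot 6 = \frac{123120}{11}$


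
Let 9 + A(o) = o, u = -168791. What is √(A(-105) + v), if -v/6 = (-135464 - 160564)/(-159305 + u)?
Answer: I*√50212929417/20506 ≈ 10.928*I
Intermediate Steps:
A(o) = -9 + o
v = -222021/41012 (v = -6*(-135464 - 160564)/(-159305 - 168791) = -(-1776168)/(-328096) = -(-1776168)*(-1)/328096 = -6*74007/82024 = -222021/41012 ≈ -5.4136)
√(A(-105) + v) = √((-9 - 105) - 222021/41012) = √(-114 - 222021/41012) = √(-4897389/41012) = I*√50212929417/20506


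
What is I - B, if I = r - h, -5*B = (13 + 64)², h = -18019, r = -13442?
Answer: 28814/5 ≈ 5762.8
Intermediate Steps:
B = -5929/5 (B = -(13 + 64)²/5 = -⅕*77² = -⅕*5929 = -5929/5 ≈ -1185.8)
I = 4577 (I = -13442 - 1*(-18019) = -13442 + 18019 = 4577)
I - B = 4577 - 1*(-5929/5) = 4577 + 5929/5 = 28814/5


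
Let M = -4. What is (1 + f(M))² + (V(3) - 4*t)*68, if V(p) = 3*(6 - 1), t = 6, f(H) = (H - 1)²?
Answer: 64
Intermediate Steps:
f(H) = (-1 + H)²
V(p) = 15 (V(p) = 3*5 = 15)
(1 + f(M))² + (V(3) - 4*t)*68 = (1 + (-1 - 4)²)² + (15 - 4*6)*68 = (1 + (-5)²)² + (15 - 24)*68 = (1 + 25)² - 9*68 = 26² - 612 = 676 - 612 = 64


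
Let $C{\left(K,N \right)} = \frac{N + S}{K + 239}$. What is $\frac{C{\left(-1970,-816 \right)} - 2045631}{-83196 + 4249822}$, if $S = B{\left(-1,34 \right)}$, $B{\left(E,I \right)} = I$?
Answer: $- \frac{3540986479}{7212429606} \approx -0.49096$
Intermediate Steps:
$S = 34$
$C{\left(K,N \right)} = \frac{34 + N}{239 + K}$ ($C{\left(K,N \right)} = \frac{N + 34}{K + 239} = \frac{34 + N}{239 + K}$)
$\frac{C{\left(-1970,-816 \right)} - 2045631}{-83196 + 4249822} = \frac{\frac{34 - 816}{239 - 1970} - 2045631}{-83196 + 4249822} = \frac{\frac{1}{-1731} \left(-782\right) - 2045631}{4166626} = \left(\left(- \frac{1}{1731}\right) \left(-782\right) - 2045631\right) \frac{1}{4166626} = \left(\frac{782}{1731} - 2045631\right) \frac{1}{4166626} = \left(- \frac{3540986479}{1731}\right) \frac{1}{4166626} = - \frac{3540986479}{7212429606}$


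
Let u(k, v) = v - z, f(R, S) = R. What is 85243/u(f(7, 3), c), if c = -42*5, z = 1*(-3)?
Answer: -85243/207 ≈ -411.80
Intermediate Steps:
z = -3
c = -210
u(k, v) = 3 + v (u(k, v) = v - 1*(-3) = v + 3 = 3 + v)
85243/u(f(7, 3), c) = 85243/(3 - 210) = 85243/(-207) = 85243*(-1/207) = -85243/207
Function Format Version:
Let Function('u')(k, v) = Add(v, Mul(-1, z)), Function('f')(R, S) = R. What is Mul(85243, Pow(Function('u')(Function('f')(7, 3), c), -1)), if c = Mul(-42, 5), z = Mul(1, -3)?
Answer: Rational(-85243, 207) ≈ -411.80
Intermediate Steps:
z = -3
c = -210
Function('u')(k, v) = Add(3, v) (Function('u')(k, v) = Add(v, Mul(-1, -3)) = Add(v, 3) = Add(3, v))
Mul(85243, Pow(Function('u')(Function('f')(7, 3), c), -1)) = Mul(85243, Pow(Add(3, -210), -1)) = Mul(85243, Pow(-207, -1)) = Mul(85243, Rational(-1, 207)) = Rational(-85243, 207)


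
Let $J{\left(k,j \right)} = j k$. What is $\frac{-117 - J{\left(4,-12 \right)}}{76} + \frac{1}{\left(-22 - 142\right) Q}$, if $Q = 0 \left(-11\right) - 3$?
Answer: $- \frac{2117}{2337} \approx -0.90586$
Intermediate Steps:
$Q = -3$ ($Q = 0 - 3 = -3$)
$\frac{-117 - J{\left(4,-12 \right)}}{76} + \frac{1}{\left(-22 - 142\right) Q} = \frac{-117 - \left(-12\right) 4}{76} + \frac{1}{\left(-22 - 142\right) \left(-3\right)} = \left(-117 - -48\right) \frac{1}{76} + \frac{1}{-164} \left(- \frac{1}{3}\right) = \left(-117 + 48\right) \frac{1}{76} - - \frac{1}{492} = \left(-69\right) \frac{1}{76} + \frac{1}{492} = - \frac{69}{76} + \frac{1}{492} = - \frac{2117}{2337}$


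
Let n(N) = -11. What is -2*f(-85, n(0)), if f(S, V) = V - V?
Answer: 0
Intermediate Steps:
f(S, V) = 0
-2*f(-85, n(0)) = -2*0 = 0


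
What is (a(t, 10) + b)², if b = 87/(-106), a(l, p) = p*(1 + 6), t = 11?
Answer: 53772889/11236 ≈ 4785.8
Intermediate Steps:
a(l, p) = 7*p (a(l, p) = p*7 = 7*p)
b = -87/106 (b = 87*(-1/106) = -87/106 ≈ -0.82076)
(a(t, 10) + b)² = (7*10 - 87/106)² = (70 - 87/106)² = (7333/106)² = 53772889/11236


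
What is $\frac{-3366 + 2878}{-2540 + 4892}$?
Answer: $- \frac{61}{294} \approx -0.20748$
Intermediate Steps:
$\frac{-3366 + 2878}{-2540 + 4892} = - \frac{488}{2352} = \left(-488\right) \frac{1}{2352} = - \frac{61}{294}$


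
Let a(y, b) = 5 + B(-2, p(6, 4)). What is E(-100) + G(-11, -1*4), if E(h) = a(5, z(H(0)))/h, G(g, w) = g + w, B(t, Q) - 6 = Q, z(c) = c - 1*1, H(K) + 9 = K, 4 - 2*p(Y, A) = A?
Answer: -1511/100 ≈ -15.110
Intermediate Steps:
p(Y, A) = 2 - A/2
H(K) = -9 + K
z(c) = -1 + c (z(c) = c - 1 = -1 + c)
B(t, Q) = 6 + Q
a(y, b) = 11 (a(y, b) = 5 + (6 + (2 - ½*4)) = 5 + (6 + (2 - 2)) = 5 + (6 + 0) = 5 + 6 = 11)
E(h) = 11/h
E(-100) + G(-11, -1*4) = 11/(-100) + (-11 - 1*4) = 11*(-1/100) + (-11 - 4) = -11/100 - 15 = -1511/100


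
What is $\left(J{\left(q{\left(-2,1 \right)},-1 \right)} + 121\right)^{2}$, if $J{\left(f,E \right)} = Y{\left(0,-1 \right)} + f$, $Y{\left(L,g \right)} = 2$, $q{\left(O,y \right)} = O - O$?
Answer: $15129$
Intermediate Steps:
$q{\left(O,y \right)} = 0$
$J{\left(f,E \right)} = 2 + f$
$\left(J{\left(q{\left(-2,1 \right)},-1 \right)} + 121\right)^{2} = \left(\left(2 + 0\right) + 121\right)^{2} = \left(2 + 121\right)^{2} = 123^{2} = 15129$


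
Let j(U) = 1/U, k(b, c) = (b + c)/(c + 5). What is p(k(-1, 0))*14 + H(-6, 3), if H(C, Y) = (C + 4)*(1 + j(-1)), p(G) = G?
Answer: -14/5 ≈ -2.8000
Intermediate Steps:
k(b, c) = (b + c)/(5 + c)
j(U) = 1/U
H(C, Y) = 0 (H(C, Y) = (C + 4)*(1 + 1/(-1)) = (4 + C)*(1 - 1) = (4 + C)*0 = 0)
p(k(-1, 0))*14 + H(-6, 3) = ((-1 + 0)/(5 + 0))*14 + 0 = (-1/5)*14 + 0 = ((⅕)*(-1))*14 + 0 = -⅕*14 + 0 = -14/5 + 0 = -14/5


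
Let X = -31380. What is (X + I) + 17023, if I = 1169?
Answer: -13188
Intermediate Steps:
(X + I) + 17023 = (-31380 + 1169) + 17023 = -30211 + 17023 = -13188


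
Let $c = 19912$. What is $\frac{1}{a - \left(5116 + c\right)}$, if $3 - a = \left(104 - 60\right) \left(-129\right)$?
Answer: $- \frac{1}{19349} \approx -5.1682 \cdot 10^{-5}$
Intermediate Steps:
$a = 5679$ ($a = 3 - \left(104 - 60\right) \left(-129\right) = 3 - 44 \left(-129\right) = 3 - -5676 = 3 + 5676 = 5679$)
$\frac{1}{a - \left(5116 + c\right)} = \frac{1}{5679 - 25028} = \frac{1}{-19349} = - \frac{1}{19349}$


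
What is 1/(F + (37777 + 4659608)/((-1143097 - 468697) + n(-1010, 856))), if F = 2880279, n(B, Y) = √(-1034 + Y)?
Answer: 32392256905987336/93298642925478111424509 + 20335*I*√178/93298642925478111424509 ≈ 3.4719e-7 + 2.9079e-18*I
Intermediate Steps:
1/(F + (37777 + 4659608)/((-1143097 - 468697) + n(-1010, 856))) = 1/(2880279 + (37777 + 4659608)/((-1143097 - 468697) + √(-1034 + 856))) = 1/(2880279 + 4697385/(-1611794 + √(-178))) = 1/(2880279 + 4697385/(-1611794 + I*√178))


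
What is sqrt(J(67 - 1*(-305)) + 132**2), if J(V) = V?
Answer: 2*sqrt(4449) ≈ 133.40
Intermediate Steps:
sqrt(J(67 - 1*(-305)) + 132**2) = sqrt((67 - 1*(-305)) + 132**2) = sqrt((67 + 305) + 17424) = sqrt(372 + 17424) = sqrt(17796) = 2*sqrt(4449)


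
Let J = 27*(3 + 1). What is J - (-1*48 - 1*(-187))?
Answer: -31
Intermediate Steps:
J = 108 (J = 27*4 = 108)
J - (-1*48 - 1*(-187)) = 108 - (-1*48 - 1*(-187)) = 108 - (-48 + 187) = 108 - 1*139 = 108 - 139 = -31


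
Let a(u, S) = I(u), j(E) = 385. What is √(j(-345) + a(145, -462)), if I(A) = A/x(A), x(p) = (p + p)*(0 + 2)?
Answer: √1541/2 ≈ 19.628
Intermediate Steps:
x(p) = 4*p (x(p) = (2*p)*2 = 4*p)
I(A) = ¼ (I(A) = A/((4*A)) = A*(1/(4*A)) = ¼)
a(u, S) = ¼
√(j(-345) + a(145, -462)) = √(385 + ¼) = √(1541/4) = √1541/2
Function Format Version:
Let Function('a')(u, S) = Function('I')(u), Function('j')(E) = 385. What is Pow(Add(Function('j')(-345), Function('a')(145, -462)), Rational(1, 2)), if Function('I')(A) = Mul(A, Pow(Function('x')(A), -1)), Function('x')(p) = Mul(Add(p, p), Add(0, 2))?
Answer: Mul(Rational(1, 2), Pow(1541, Rational(1, 2))) ≈ 19.628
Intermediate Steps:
Function('x')(p) = Mul(4, p) (Function('x')(p) = Mul(Mul(2, p), 2) = Mul(4, p))
Function('I')(A) = Rational(1, 4) (Function('I')(A) = Mul(A, Pow(Mul(4, A), -1)) = Mul(A, Mul(Rational(1, 4), Pow(A, -1))) = Rational(1, 4))
Function('a')(u, S) = Rational(1, 4)
Pow(Add(Function('j')(-345), Function('a')(145, -462)), Rational(1, 2)) = Pow(Add(385, Rational(1, 4)), Rational(1, 2)) = Pow(Rational(1541, 4), Rational(1, 2)) = Mul(Rational(1, 2), Pow(1541, Rational(1, 2)))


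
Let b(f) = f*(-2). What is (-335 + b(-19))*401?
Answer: -119097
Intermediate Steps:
b(f) = -2*f
(-335 + b(-19))*401 = (-335 - 2*(-19))*401 = (-335 + 38)*401 = -297*401 = -119097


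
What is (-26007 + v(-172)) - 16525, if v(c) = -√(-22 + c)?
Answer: -42532 - I*√194 ≈ -42532.0 - 13.928*I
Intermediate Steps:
(-26007 + v(-172)) - 16525 = (-26007 - √(-22 - 172)) - 16525 = (-26007 - √(-194)) - 16525 = (-26007 - I*√194) - 16525 = -42532 - I*√194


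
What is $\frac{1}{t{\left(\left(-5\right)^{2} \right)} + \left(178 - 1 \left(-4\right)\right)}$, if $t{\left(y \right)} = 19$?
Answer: $\frac{1}{201} \approx 0.0049751$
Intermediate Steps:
$\frac{1}{t{\left(\left(-5\right)^{2} \right)} + \left(178 - 1 \left(-4\right)\right)} = \frac{1}{19 + \left(178 - 1 \left(-4\right)\right)} = \frac{1}{19 + \left(178 - -4\right)} = \frac{1}{19 + \left(178 + 4\right)} = \frac{1}{19 + 182} = \frac{1}{201}$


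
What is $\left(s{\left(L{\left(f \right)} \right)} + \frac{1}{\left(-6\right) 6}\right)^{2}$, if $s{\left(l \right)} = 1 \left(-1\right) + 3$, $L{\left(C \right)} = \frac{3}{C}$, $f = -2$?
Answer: $\frac{5041}{1296} \approx 3.8897$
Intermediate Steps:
$s{\left(l \right)} = 2$ ($s{\left(l \right)} = -1 + 3 = 2$)
$\left(s{\left(L{\left(f \right)} \right)} + \frac{1}{\left(-6\right) 6}\right)^{2} = \left(2 + \frac{1}{\left(-6\right) 6}\right)^{2} = \left(2 + \frac{1}{-36}\right)^{2} = \left(2 - \frac{1}{36}\right)^{2} = \left(\frac{71}{36}\right)^{2} = \frac{5041}{1296}$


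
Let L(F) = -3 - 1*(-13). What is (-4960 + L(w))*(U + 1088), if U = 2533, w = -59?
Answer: -17923950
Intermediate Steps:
L(F) = 10 (L(F) = -3 + 13 = 10)
(-4960 + L(w))*(U + 1088) = (-4960 + 10)*(2533 + 1088) = -4950*3621 = -17923950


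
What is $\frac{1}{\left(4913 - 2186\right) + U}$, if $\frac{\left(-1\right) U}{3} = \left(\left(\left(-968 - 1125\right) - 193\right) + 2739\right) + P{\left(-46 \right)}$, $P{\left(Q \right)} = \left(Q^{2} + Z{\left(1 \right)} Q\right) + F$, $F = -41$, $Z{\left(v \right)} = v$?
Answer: $- \frac{1}{4719} \approx -0.00021191$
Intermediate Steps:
$P{\left(Q \right)} = -41 + Q + Q^{2}$ ($P{\left(Q \right)} = \left(Q^{2} + 1 Q\right) - 41 = \left(Q^{2} + Q\right) - 41 = \left(Q + Q^{2}\right) - 41 = -41 + Q + Q^{2}$)
$U = -7446$ ($U = - 3 \left(\left(\left(\left(-968 - 1125\right) - 193\right) + 2739\right) - \left(87 - 2116\right)\right) = - 3 \left(\left(\left(-2093 - 193\right) + 2739\right) - -2029\right) = - 3 \left(\left(-2286 + 2739\right) + 2029\right) = - 3 \left(453 + 2029\right) = \left(-3\right) 2482 = -7446$)
$\frac{1}{\left(4913 - 2186\right) + U} = \frac{1}{\left(4913 - 2186\right) - 7446} = \frac{1}{2727 - 7446} = \frac{1}{-4719} = - \frac{1}{4719}$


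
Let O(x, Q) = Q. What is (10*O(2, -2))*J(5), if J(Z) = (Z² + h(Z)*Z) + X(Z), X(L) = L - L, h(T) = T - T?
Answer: -500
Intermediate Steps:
h(T) = 0
X(L) = 0
J(Z) = Z² (J(Z) = (Z² + 0*Z) + 0 = (Z² + 0) + 0 = Z² + 0 = Z²)
(10*O(2, -2))*J(5) = (10*(-2))*5² = -20*25 = -500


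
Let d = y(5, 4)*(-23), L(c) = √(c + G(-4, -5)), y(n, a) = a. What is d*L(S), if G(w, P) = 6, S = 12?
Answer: -276*√2 ≈ -390.32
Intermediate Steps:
L(c) = √(6 + c) (L(c) = √(c + 6) = √(6 + c))
d = -92 (d = 4*(-23) = -92)
d*L(S) = -92*√(6 + 12) = -276*√2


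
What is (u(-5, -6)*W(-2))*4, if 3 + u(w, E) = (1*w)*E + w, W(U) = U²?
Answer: 352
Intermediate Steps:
u(w, E) = -3 + w + E*w (u(w, E) = -3 + ((1*w)*E + w) = -3 + (w*E + w) = -3 + (E*w + w) = -3 + (w + E*w) = -3 + w + E*w)
(u(-5, -6)*W(-2))*4 = ((-3 - 5 - 6*(-5))*(-2)²)*4 = ((-3 - 5 + 30)*4)*4 = (22*4)*4 = 88*4 = 352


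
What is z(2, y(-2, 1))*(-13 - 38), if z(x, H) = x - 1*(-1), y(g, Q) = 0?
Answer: -153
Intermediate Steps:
z(x, H) = 1 + x (z(x, H) = x + 1 = 1 + x)
z(2, y(-2, 1))*(-13 - 38) = (1 + 2)*(-13 - 38) = 3*(-51) = -153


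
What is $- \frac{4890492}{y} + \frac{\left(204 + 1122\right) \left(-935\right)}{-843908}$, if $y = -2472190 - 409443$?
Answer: $\frac{296146258941}{93532043914} \approx 3.1663$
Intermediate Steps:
$y = -2881633$ ($y = -2472190 - 409443 = -2881633$)
$- \frac{4890492}{y} + \frac{\left(204 + 1122\right) \left(-935\right)}{-843908} = - \frac{4890492}{-2881633} + \frac{\left(204 + 1122\right) \left(-935\right)}{-843908} = \left(-4890492\right) \left(- \frac{1}{2881633}\right) + 1326 \left(-935\right) \left(- \frac{1}{843908}\right) = \frac{4890492}{2881633} - - \frac{47685}{32458} = \frac{4890492}{2881633} + \frac{47685}{32458} = \frac{296146258941}{93532043914}$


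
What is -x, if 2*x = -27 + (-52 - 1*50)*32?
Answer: 3291/2 ≈ 1645.5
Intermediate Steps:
x = -3291/2 (x = (-27 + (-52 - 1*50)*32)/2 = (-27 + (-52 - 50)*32)/2 = (-27 - 102*32)/2 = (-27 - 3264)/2 = (½)*(-3291) = -3291/2 ≈ -1645.5)
-x = -1*(-3291/2) = 3291/2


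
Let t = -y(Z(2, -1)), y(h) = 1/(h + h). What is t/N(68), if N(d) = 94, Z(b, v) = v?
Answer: 1/188 ≈ 0.0053191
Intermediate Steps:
y(h) = 1/(2*h)
t = ½ (t = -1/(2*(-1)) = -(-1)/2 = -1*(-½) = ½ ≈ 0.50000)
t/N(68) = (½)/94 = (½)*(1/94) = 1/188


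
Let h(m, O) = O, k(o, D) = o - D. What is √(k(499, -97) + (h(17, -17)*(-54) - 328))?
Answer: √1186 ≈ 34.438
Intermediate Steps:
√(k(499, -97) + (h(17, -17)*(-54) - 328)) = √((499 - 1*(-97)) + (-17*(-54) - 328)) = √((499 + 97) + (918 - 328)) = √(596 + 590) = √1186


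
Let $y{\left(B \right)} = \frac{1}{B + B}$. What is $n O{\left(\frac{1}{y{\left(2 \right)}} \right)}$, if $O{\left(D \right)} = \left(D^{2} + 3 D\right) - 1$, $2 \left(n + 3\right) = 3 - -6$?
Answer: $\frac{81}{2} \approx 40.5$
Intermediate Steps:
$n = \frac{3}{2}$ ($n = -3 + \frac{3 - -6}{2} = -3 + \frac{3 + 6}{2} = -3 + \frac{1}{2} \cdot 9 = -3 + \frac{9}{2} = \frac{3}{2} \approx 1.5$)
$y{\left(B \right)} = \frac{1}{2 B}$
$O{\left(D \right)} = -1 + D^{2} + 3 D$
$n O{\left(\frac{1}{y{\left(2 \right)}} \right)} = \frac{3 \left(-1 + \left(\frac{1}{\frac{1}{2} \cdot \frac{1}{2}}\right)^{2} + \frac{3}{\frac{1}{2} \cdot \frac{1}{2}}\right)}{2} = \frac{3 \left(-1 + \left(\frac{1}{\frac{1}{4}}\right)^{2} + 3 \frac{1}{\frac{1}{4}}\right)}{2} = \frac{3 \left(-1 + 4^{2} + 3 \cdot 4\right)}{2} = \frac{3 \left(-1 + 16 + 12\right)}{2} = \frac{3}{2} \cdot 27 = \frac{81}{2}$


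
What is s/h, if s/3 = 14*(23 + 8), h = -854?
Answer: -93/61 ≈ -1.5246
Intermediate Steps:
s = 1302 (s = 3*(14*(23 + 8)) = 3*(14*31) = 3*434 = 1302)
s/h = 1302/(-854) = 1302*(-1/854) = -93/61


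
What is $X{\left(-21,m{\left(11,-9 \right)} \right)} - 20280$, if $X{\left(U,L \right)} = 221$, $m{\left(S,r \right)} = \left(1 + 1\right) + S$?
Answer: $-20059$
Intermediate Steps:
$m{\left(S,r \right)} = 2 + S$
$X{\left(-21,m{\left(11,-9 \right)} \right)} - 20280 = 221 - 20280 = -20059$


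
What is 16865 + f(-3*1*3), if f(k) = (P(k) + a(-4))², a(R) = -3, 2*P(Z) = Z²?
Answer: 73085/4 ≈ 18271.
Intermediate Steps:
P(Z) = Z²/2
f(k) = (-3 + k²/2)² (f(k) = (k²/2 - 3)² = (-3 + k²/2)²)
16865 + f(-3*1*3) = 16865 + (-6 + (-3*1*3)²)²/4 = 16865 + (-6 + (-3*3)²)²/4 = 16865 + (-6 + (-9)²)²/4 = 16865 + (-6 + 81)²/4 = 16865 + (¼)*75² = 16865 + (¼)*5625 = 16865 + 5625/4 = 73085/4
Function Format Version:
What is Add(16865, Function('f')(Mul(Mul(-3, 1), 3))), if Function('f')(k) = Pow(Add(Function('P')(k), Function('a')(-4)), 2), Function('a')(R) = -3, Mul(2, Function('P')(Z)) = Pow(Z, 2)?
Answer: Rational(73085, 4) ≈ 18271.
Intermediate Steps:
Function('P')(Z) = Mul(Rational(1, 2), Pow(Z, 2))
Function('f')(k) = Pow(Add(-3, Mul(Rational(1, 2), Pow(k, 2))), 2) (Function('f')(k) = Pow(Add(Mul(Rational(1, 2), Pow(k, 2)), -3), 2) = Pow(Add(-3, Mul(Rational(1, 2), Pow(k, 2))), 2))
Add(16865, Function('f')(Mul(Mul(-3, 1), 3))) = Add(16865, Mul(Rational(1, 4), Pow(Add(-6, Pow(Mul(Mul(-3, 1), 3), 2)), 2))) = Add(16865, Mul(Rational(1, 4), Pow(Add(-6, Pow(Mul(-3, 3), 2)), 2))) = Add(16865, Mul(Rational(1, 4), Pow(Add(-6, Pow(-9, 2)), 2))) = Add(16865, Mul(Rational(1, 4), Pow(Add(-6, 81), 2))) = Add(16865, Mul(Rational(1, 4), Pow(75, 2))) = Add(16865, Mul(Rational(1, 4), 5625)) = Add(16865, Rational(5625, 4)) = Rational(73085, 4)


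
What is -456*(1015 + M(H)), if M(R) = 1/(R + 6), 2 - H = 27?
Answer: -462816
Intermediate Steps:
H = -25 (H = 2 - 1*27 = 2 - 27 = -25)
M(R) = 1/(6 + R)
-456*(1015 + M(H)) = -456*(1015 + 1/(6 - 25)) = -456*(1015 + 1/(-19)) = -456*(1015 - 1/19) = -456*19284/19 = -462816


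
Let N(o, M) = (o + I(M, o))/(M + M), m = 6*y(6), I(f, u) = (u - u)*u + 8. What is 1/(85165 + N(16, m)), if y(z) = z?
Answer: 3/255496 ≈ 1.1742e-5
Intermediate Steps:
I(f, u) = 8 (I(f, u) = 0*u + 8 = 0 + 8 = 8)
m = 36 (m = 6*6 = 36)
N(o, M) = (8 + o)/(2*M) (N(o, M) = (o + 8)/(M + M) = (8 + o)/((2*M)) = (8 + o)*(1/(2*M)) = (8 + o)/(2*M))
1/(85165 + N(16, m)) = 1/(85165 + (½)*(8 + 16)/36) = 1/(85165 + (½)*(1/36)*24) = 1/(85165 + ⅓) = 1/(255496/3) = 3/255496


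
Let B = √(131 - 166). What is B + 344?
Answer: 344 + I*√35 ≈ 344.0 + 5.9161*I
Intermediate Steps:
B = I*√35 (B = √(-35) = I*√35 ≈ 5.9161*I)
B + 344 = I*√35 + 344 = 344 + I*√35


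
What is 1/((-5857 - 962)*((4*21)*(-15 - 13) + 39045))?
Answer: -1/250209567 ≈ -3.9966e-9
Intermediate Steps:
1/((-5857 - 962)*((4*21)*(-15 - 13) + 39045)) = 1/(-6819*(84*(-28) + 39045)) = 1/(-6819*(-2352 + 39045)) = 1/(-6819*36693) = 1/(-250209567) = -1/250209567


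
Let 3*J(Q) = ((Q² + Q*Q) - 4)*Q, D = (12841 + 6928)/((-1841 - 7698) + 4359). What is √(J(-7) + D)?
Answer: I*√13472197095/7770 ≈ 14.938*I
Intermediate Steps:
D = -19769/5180 (D = 19769/(-9539 + 4359) = 19769/(-5180) = 19769*(-1/5180) = -19769/5180 ≈ -3.8164)
J(Q) = Q*(-4 + 2*Q²)/3 (J(Q) = (((Q² + Q*Q) - 4)*Q)/3 = (((Q² + Q²) - 4)*Q)/3 = ((2*Q² - 4)*Q)/3 = ((-4 + 2*Q²)*Q)/3 = (Q*(-4 + 2*Q²))/3 = Q*(-4 + 2*Q²)/3)
√(J(-7) + D) = √((⅔)*(-7)*(-2 + (-7)²) - 19769/5180) = √((⅔)*(-7)*(-2 + 49) - 19769/5180) = √((⅔)*(-7)*47 - 19769/5180) = √(-658/3 - 19769/5180) = √(-3467747/15540) = I*√13472197095/7770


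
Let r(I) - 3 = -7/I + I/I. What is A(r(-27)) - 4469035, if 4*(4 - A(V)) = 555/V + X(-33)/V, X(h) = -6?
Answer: -2055769083/460 ≈ -4.4691e+6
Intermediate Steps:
r(I) = 4 - 7/I (r(I) = 3 + (-7/I + I/I) = 3 + (-7/I + 1) = 3 + (1 - 7/I) = 4 - 7/I)
A(V) = 4 - 549/(4*V) (A(V) = 4 - (555/V - 6/V)/4 = 4 - 549/(4*V))
A(r(-27)) - 4469035 = (4 - 549/(4*(4 - 7/(-27)))) - 4469035 = (4 - 549/(4*(4 - 7*(-1/27)))) - 4469035 = (4 - 549/(4*(4 + 7/27))) - 4469035 = (4 - 549/(4*115/27)) - 4469035 = (4 - 549/4*27/115) - 4469035 = (4 - 14823/460) - 4469035 = -12983/460 - 4469035 = -2055769083/460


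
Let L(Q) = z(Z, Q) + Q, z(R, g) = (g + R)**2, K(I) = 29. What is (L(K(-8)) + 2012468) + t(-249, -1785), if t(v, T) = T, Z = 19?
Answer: 2013016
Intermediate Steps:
z(R, g) = (R + g)**2
L(Q) = Q + (19 + Q)**2 (L(Q) = (19 + Q)**2 + Q = Q + (19 + Q)**2)
(L(K(-8)) + 2012468) + t(-249, -1785) = ((29 + (19 + 29)**2) + 2012468) - 1785 = ((29 + 48**2) + 2012468) - 1785 = ((29 + 2304) + 2012468) - 1785 = (2333 + 2012468) - 1785 = 2014801 - 1785 = 2013016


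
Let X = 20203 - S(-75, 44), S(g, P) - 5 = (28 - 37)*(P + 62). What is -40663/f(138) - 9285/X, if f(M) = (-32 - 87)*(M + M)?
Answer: 19826687/24811296 ≈ 0.79910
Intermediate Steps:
S(g, P) = -553 - 9*P (S(g, P) = 5 + (28 - 37)*(P + 62) = 5 - 9*(62 + P) = 5 + (-558 - 9*P) = -553 - 9*P)
f(M) = -238*M
X = 21152 (X = 20203 - (-553 - 9*44) = 20203 - (-553 - 396) = 20203 - 1*(-949) = 20203 + 949 = 21152)
-40663/f(138) - 9285/X = -40663/((-238*138)) - 9285/21152 = -40663/(-32844) - 9285*1/21152 = -40663*(-1/32844) - 9285/21152 = 5809/4692 - 9285/21152 = 19826687/24811296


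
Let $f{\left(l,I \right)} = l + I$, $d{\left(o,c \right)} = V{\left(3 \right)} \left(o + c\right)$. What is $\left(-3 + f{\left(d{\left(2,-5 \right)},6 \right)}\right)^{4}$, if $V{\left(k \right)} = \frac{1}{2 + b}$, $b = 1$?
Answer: $16$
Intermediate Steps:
$V{\left(k \right)} = \frac{1}{3}$ ($V{\left(k \right)} = \frac{1}{2 + 1} = \frac{1}{3}$)
$d{\left(o,c \right)} = \frac{c}{3} + \frac{o}{3}$ ($d{\left(o,c \right)} = \frac{o + c}{3} = \frac{c + o}{3} = \frac{c}{3} + \frac{o}{3}$)
$f{\left(l,I \right)} = I + l$
$\left(-3 + f{\left(d{\left(2,-5 \right)},6 \right)}\right)^{4} = \left(-3 + \left(6 + \left(\frac{1}{3} \left(-5\right) + \frac{1}{3} \cdot 2\right)\right)\right)^{4} = \left(-3 + \left(6 + \left(- \frac{5}{3} + \frac{2}{3}\right)\right)\right)^{4} = \left(-3 + \left(6 - 1\right)\right)^{4} = \left(-3 + 5\right)^{4} = 2^{4} = 16$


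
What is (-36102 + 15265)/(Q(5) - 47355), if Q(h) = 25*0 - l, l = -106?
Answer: 20837/47249 ≈ 0.44100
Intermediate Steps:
Q(h) = 106 (Q(h) = 25*0 - 1*(-106) = 0 + 106 = 106)
(-36102 + 15265)/(Q(5) - 47355) = (-36102 + 15265)/(106 - 47355) = -20837/(-47249) = -20837*(-1/47249) = 20837/47249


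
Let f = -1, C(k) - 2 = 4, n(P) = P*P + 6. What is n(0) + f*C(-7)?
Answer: 0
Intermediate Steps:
n(P) = 6 + P² (n(P) = P² + 6 = 6 + P²)
C(k) = 6 (C(k) = 2 + 4 = 6)
n(0) + f*C(-7) = (6 + 0²) - 1*6 = (6 + 0) - 6 = 6 - 6 = 0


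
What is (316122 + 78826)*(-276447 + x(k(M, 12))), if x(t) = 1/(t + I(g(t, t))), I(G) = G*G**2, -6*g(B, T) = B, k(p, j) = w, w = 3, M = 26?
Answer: -2511187204804/23 ≈ -1.0918e+11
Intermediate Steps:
k(p, j) = 3
g(B, T) = -B/6
I(G) = G**3
x(t) = 1/(t - t**3/216) (x(t) = 1/(t + (-t/6)**3) = 1/(t - t**3/216))
(316122 + 78826)*(-276447 + x(k(M, 12))) = (316122 + 78826)*(-276447 + 216/(3*(216 - 1*3**2))) = 394948*(-276447 + 216*(1/3)/(216 - 1*9)) = 394948*(-276447 + 216*(1/3)/(216 - 9)) = 394948*(-276447 + 216*(1/3)/207) = 394948*(-276447 + 216*(1/3)*(1/207)) = 394948*(-276447 + 8/23) = 394948*(-6358273/23) = -2511187204804/23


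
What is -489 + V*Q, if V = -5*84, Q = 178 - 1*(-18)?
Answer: -82809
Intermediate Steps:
Q = 196 (Q = 178 + 18 = 196)
V = -420
-489 + V*Q = -489 - 420*196 = -489 - 82320 = -82809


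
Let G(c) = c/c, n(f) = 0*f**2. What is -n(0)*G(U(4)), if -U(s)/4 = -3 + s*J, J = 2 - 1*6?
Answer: 0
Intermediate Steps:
n(f) = 0
J = -4 (J = 2 - 6 = -4)
U(s) = 12 + 16*s (U(s) = -4*(-3 + s*(-4)) = -4*(-3 - 4*s) = 12 + 16*s)
G(c) = 1
-n(0)*G(U(4)) = -0 = -1*0 = 0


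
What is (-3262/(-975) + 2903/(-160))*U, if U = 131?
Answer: -60482831/31200 ≈ -1938.6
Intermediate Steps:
(-3262/(-975) + 2903/(-160))*U = (-3262/(-975) + 2903/(-160))*131 = (-3262*(-1/975) + 2903*(-1/160))*131 = (3262/975 - 2903/160)*131 = -461701/31200*131 = -60482831/31200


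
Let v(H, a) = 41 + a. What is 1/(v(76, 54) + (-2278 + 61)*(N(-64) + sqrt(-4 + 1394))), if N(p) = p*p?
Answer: -9080737/82452952489459 + 2217*sqrt(1390)/82452952489459 ≈ -1.0913e-7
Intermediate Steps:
N(p) = p**2
1/(v(76, 54) + (-2278 + 61)*(N(-64) + sqrt(-4 + 1394))) = 1/((41 + 54) + (-2278 + 61)*((-64)**2 + sqrt(-4 + 1394))) = 1/(95 - 2217*(4096 + sqrt(1390))) = 1/(95 + (-9080832 - 2217*sqrt(1390))) = 1/(-9080737 - 2217*sqrt(1390))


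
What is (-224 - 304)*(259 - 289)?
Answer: 15840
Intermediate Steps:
(-224 - 304)*(259 - 289) = -528*(-30) = 15840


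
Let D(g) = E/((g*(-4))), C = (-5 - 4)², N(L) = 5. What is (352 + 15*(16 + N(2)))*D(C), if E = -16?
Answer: 2668/81 ≈ 32.938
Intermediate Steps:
C = 81 (C = (-9)² = 81)
D(g) = 4/g (D(g) = -16*(-1/(4*g)) = -(-4)/g = 4/g)
(352 + 15*(16 + N(2)))*D(C) = (352 + 15*(16 + 5))*(4/81) = (352 + 15*21)*(4*(1/81)) = (352 + 315)*(4/81) = 667*(4/81) = 2668/81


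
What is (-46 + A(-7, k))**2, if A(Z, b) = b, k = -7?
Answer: 2809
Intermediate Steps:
(-46 + A(-7, k))**2 = (-46 - 7)**2 = (-53)**2 = 2809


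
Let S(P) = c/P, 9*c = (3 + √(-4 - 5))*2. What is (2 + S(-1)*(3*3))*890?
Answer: -3560 - 5340*I ≈ -3560.0 - 5340.0*I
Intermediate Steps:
c = ⅔ + 2*I/3 (c = ((3 + √(-4 - 5))*2)/9 = ((3 + √(-9))*2)/9 = ((3 + 3*I)*2)/9 = (6 + 6*I)/9 = ⅔ + 2*I/3 ≈ 0.66667 + 0.66667*I)
S(P) = (⅔ + 2*I/3)/P
(2 + S(-1)*(3*3))*890 = (2 + ((⅔)*(1 + I)/(-1))*(3*3))*890 = (2 + ((⅔)*(-1)*(1 + I))*9)*890 = (2 + (-⅔ - 2*I/3)*9)*890 = (2 + (-6 - 6*I))*890 = (-4 - 6*I)*890 = -3560 - 5340*I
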